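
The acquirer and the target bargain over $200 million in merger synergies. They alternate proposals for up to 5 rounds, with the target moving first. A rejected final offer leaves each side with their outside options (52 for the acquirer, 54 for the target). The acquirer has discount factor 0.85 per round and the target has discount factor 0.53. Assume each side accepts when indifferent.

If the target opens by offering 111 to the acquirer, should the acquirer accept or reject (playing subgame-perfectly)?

Round 5 (the target proposes): the acquirer gets 52 if talks fail, so the target offers 52 and keeps 148.
Round 4 (the acquirer proposes): the target can get 148 next round, worth 0.53 × 148 = 78.44 now, so the acquirer offers 78.44, keeping 121.56.
Round 3 (the target proposes): the acquirer can get 121.56 next round, worth 0.85 × 121.56 = 103.326 now; the target offers that and keeps 96.674.
Round 2 (the acquirer proposes): the target can get 96.674 next round, worth 0.53 × 96.674 = 51.23722 now, so the acquirer offers 51.23722, keeping 148.76278.
So by rejecting in round 1, the acquirer gets 148.76278 next round, worth 0.85 × 148.76278 = 126.448363 now.
Offer 111 < 126.448363, so the acquirer rejects.

Reject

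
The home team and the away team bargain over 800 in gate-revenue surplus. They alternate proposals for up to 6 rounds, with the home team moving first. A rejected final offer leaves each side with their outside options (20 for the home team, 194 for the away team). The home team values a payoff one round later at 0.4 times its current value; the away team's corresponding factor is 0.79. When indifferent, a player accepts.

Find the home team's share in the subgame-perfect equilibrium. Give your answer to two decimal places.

Round 6 (the away team proposes): the home team gets 20 if talks fail, so the away team offers 20 and keeps 780.
Round 5 (the home team proposes): the away team can get 780 next round, worth 0.79 × 780 = 616.2 now; the home team offers that and keeps 183.8.
Round 4 (the away team proposes): the home team can get 183.8 next round, worth 0.4 × 183.8 = 73.52 now; the away team offers that and keeps 726.48.
Round 3 (the home team proposes): the away team can get 726.48 next round, worth 0.79 × 726.48 = 573.9192 now, so the home team offers 573.9192, keeping 226.0808.
Round 2 (the away team proposes): the home team can get 226.0808 next round, worth 0.4 × 226.0808 = 90.43232 now. The away team offers 90.43232 and keeps 800 − 90.43232 = 709.56768.
Round 1 (the home team proposes): the away team can get 709.56768 next round, worth 0.79 × 709.56768 = 560.5584672 now. The home team offers 560.5584672 and keeps 800 − 560.5584672 = 239.4415328.

239.44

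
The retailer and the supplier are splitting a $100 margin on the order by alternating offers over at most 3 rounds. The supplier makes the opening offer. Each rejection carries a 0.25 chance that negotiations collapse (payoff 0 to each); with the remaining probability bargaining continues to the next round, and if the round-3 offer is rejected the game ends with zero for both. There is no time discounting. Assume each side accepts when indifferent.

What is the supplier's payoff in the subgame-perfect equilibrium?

81.25

By backward induction:
Round 3 (the supplier proposes): rejection yields 0 for the retailer; the supplier offers 0 and keeps 100.
Round 2 (the retailer proposes): rejecting gives the supplier an expected 0.75 × 100 = 75. The retailer offers 75 and keeps 100 − 75 = 25.
Round 1 (the supplier proposes): rejecting gives the retailer an expected 0.75 × 25 = 18.75, so the supplier offers 18.75, keeping 81.25.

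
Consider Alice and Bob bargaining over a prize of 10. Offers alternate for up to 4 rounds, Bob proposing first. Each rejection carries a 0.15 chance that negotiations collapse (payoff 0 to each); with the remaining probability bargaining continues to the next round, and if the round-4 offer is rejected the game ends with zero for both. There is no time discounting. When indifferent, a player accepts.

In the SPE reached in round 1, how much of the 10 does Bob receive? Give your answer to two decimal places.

2.58

Round 4 (Alice proposes): rejection yields 0 for Bob; Alice offers 0 and keeps 10.
Round 3 (Bob proposes): rejecting gives Alice an expected 0.85 × 10 = 8.5, so Bob offers 8.5, keeping 1.5.
Round 2 (Alice proposes): rejecting gives Bob an expected 0.85 × 1.5 = 1.275; Alice offers that and keeps 8.725.
Round 1 (Bob proposes): rejecting gives Alice an expected 0.85 × 8.725 = 7.41625. Bob offers 7.41625 and keeps 10 − 7.41625 = 2.58375.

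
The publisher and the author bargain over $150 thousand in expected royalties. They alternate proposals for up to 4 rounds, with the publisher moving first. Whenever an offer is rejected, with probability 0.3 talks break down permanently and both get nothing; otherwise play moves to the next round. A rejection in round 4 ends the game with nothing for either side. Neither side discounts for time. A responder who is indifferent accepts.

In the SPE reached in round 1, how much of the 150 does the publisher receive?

67.05

Round 4 (the author proposes): the publisher will accept anything ≥ 0, so the author offers 0 and keeps 150.
Round 3 (the publisher proposes): rejecting gives the author an expected 0.7 × 150 = 105; the publisher offers that and keeps 45.
Round 2 (the author proposes): rejecting gives the publisher an expected 0.7 × 45 = 31.5; the author offers that and keeps 118.5.
Round 1 (the publisher proposes): rejecting gives the author an expected 0.7 × 118.5 = 82.95. The publisher offers 82.95 and keeps 150 − 82.95 = 67.05.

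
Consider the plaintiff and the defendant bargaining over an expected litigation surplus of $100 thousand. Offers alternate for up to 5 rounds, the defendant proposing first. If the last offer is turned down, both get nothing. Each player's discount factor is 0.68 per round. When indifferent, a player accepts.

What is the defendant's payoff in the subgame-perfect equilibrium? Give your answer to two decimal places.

Round 5 (the defendant proposes): rejection yields 0 for the plaintiff; the defendant offers 0 and keeps 100.
Round 4 (the plaintiff proposes): the defendant can get 100 next round, worth 0.68 × 100 = 68 now, so the plaintiff offers 68, keeping 32.
Round 3 (the defendant proposes): the plaintiff can get 32 next round, worth 0.68 × 32 = 21.76 now. The defendant offers 21.76 and keeps 100 − 21.76 = 78.24.
Round 2 (the plaintiff proposes): the defendant can get 78.24 next round, worth 0.68 × 78.24 = 53.2032 now. The plaintiff offers 53.2032 and keeps 100 − 53.2032 = 46.7968.
Round 1 (the defendant proposes): the plaintiff can get 46.7968 next round, worth 0.68 × 46.7968 = 31.821824 now, so the defendant offers 31.821824, keeping 68.178176.

68.18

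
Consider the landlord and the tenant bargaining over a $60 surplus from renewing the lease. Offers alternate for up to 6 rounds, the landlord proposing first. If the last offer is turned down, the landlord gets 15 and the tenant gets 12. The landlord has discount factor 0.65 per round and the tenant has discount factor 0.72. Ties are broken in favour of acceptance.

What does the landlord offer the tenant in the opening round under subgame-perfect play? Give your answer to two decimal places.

29.29

Round 6 (the tenant proposes): the landlord gets 15 if talks fail, so the tenant offers 15 and keeps 45.
Round 5 (the landlord proposes): the tenant can get 45 next round, worth 0.72 × 45 = 32.4 now, so the landlord offers 32.4, keeping 27.6.
Round 4 (the tenant proposes): the landlord can get 27.6 next round, worth 0.65 × 27.6 = 17.94 now, so the tenant offers 17.94, keeping 42.06.
Round 3 (the landlord proposes): the tenant can get 42.06 next round, worth 0.72 × 42.06 = 30.2832 now; the landlord offers that and keeps 29.7168.
Round 2 (the tenant proposes): the landlord can get 29.7168 next round, worth 0.65 × 29.7168 = 19.31592 now. The tenant offers 19.31592 and keeps 60 − 19.31592 = 40.68408.
Round 1 (the landlord proposes): the tenant can get 40.68408 next round, worth 0.72 × 40.68408 = 29.2925376 now. The landlord offers 29.2925376 and keeps 60 − 29.2925376 = 30.7074624.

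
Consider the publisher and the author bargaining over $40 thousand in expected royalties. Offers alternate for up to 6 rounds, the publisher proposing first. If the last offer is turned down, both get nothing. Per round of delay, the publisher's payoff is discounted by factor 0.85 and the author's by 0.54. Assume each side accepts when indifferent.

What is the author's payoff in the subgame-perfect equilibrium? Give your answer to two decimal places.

By backward induction:
Round 6 (the author proposes): the publisher will accept anything ≥ 0, so the author offers 0 and keeps 40.
Round 5 (the publisher proposes): the author can get 40 next round, worth 0.54 × 40 = 21.6 now. The publisher offers 21.6 and keeps 40 − 21.6 = 18.4.
Round 4 (the author proposes): the publisher can get 18.4 next round, worth 0.85 × 18.4 = 15.64 now, so the author offers 15.64, keeping 24.36.
Round 3 (the publisher proposes): the author can get 24.36 next round, worth 0.54 × 24.36 = 13.1544 now. The publisher offers 13.1544 and keeps 40 − 13.1544 = 26.8456.
Round 2 (the author proposes): the publisher can get 26.8456 next round, worth 0.85 × 26.8456 = 22.81876 now; the author offers that and keeps 17.18124.
Round 1 (the publisher proposes): the author can get 17.18124 next round, worth 0.54 × 17.18124 = 9.2778696 now. The publisher offers 9.2778696 and keeps 40 − 9.2778696 = 30.7221304.

9.28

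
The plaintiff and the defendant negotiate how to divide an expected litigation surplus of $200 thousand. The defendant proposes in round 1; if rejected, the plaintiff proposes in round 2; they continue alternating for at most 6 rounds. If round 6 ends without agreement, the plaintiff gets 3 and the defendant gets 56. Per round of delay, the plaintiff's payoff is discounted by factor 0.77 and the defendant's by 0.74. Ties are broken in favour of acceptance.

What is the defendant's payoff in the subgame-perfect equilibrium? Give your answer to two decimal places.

101.15

Work backward from the last round.
Round 6 (the plaintiff proposes): the defendant gets 56 if talks fail, so the plaintiff offers 56 and keeps 144.
Round 5 (the defendant proposes): the plaintiff can get 144 next round, worth 0.77 × 144 = 110.88 now; the defendant offers that and keeps 89.12.
Round 4 (the plaintiff proposes): the defendant can get 89.12 next round, worth 0.74 × 89.12 = 65.9488 now, so the plaintiff offers 65.9488, keeping 134.0512.
Round 3 (the defendant proposes): the plaintiff can get 134.0512 next round, worth 0.77 × 134.0512 = 103.219424 now, so the defendant offers 103.219424, keeping 96.780576.
Round 2 (the plaintiff proposes): the defendant can get 96.780576 next round, worth 0.74 × 96.780576 = 71.61762624 now; the plaintiff offers that and keeps 128.38237376.
Round 1 (the defendant proposes): the plaintiff can get 128.38237376 next round, worth 0.77 × 128.38237376 = 98.8544277952 now, so the defendant offers 98.8544277952, keeping 101.1455722048.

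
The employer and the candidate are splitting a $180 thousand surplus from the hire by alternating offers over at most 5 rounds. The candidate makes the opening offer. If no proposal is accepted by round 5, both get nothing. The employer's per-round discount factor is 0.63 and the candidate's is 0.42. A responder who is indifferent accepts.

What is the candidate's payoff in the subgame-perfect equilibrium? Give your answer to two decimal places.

Round 5 (the candidate proposes): rejection yields 0 for the employer; the candidate offers 0 and keeps 180.
Round 4 (the employer proposes): the candidate can get 180 next round, worth 0.42 × 180 = 75.6 now, so the employer offers 75.6, keeping 104.4.
Round 3 (the candidate proposes): the employer can get 104.4 next round, worth 0.63 × 104.4 = 65.772 now; the candidate offers that and keeps 114.228.
Round 2 (the employer proposes): the candidate can get 114.228 next round, worth 0.42 × 114.228 = 47.97576 now; the employer offers that and keeps 132.02424.
Round 1 (the candidate proposes): the employer can get 132.02424 next round, worth 0.63 × 132.02424 = 83.1752712 now. The candidate offers 83.1752712 and keeps 180 − 83.1752712 = 96.8247288.

96.82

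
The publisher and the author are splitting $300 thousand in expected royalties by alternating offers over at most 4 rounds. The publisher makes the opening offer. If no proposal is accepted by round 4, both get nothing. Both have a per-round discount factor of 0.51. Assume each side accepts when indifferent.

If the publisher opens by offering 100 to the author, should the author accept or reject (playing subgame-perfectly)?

Work out the author's continuation value if the offer is rejected.
Round 4 (the author proposes): rejection yields 0 for the publisher; the author offers 0 and keeps 300.
Round 3 (the publisher proposes): the author can get 300 next round, worth 0.51 × 300 = 153 now, so the publisher offers 153, keeping 147.
Round 2 (the author proposes): the publisher can get 147 next round, worth 0.51 × 147 = 74.97 now. The author offers 74.97 and keeps 300 − 74.97 = 225.03.
So by rejecting in round 1, the author gets 225.03 next round, worth 0.51 × 225.03 = 114.7653 now.
Offer 100 < 114.7653, so the author rejects.

Reject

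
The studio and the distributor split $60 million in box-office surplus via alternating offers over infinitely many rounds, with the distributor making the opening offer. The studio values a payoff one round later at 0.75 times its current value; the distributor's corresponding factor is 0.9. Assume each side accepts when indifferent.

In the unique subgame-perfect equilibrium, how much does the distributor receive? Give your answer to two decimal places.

In a stationary SPE each proposer offers the other exactly their discounted continuation value.
If the distributor keeps x when proposing and the studio keeps y when proposing, then x = 60 − 0.75y and y = 60 − 0.9x.
Solving: x = 60(1 − 0.75) / (1 − 0.9·0.75) = 15 / 0.325 ≈ 46.1538.
The studio gets 60 − 46.1538 ≈ 13.8462.

46.15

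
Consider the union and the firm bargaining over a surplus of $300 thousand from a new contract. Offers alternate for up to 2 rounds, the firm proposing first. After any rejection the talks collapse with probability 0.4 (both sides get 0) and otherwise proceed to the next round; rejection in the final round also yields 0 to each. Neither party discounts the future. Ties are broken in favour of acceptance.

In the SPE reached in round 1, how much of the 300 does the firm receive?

Round 2 (the union proposes): the firm will accept anything ≥ 0, so the union offers 0 and keeps 300.
Round 1 (the firm proposes): rejecting gives the union an expected 0.6 × 300 = 180. The firm offers 180 and keeps 300 − 180 = 120.

120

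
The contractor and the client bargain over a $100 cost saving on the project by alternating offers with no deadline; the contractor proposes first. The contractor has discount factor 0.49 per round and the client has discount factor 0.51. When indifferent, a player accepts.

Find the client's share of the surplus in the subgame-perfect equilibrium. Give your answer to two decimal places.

34.68

When the contractor proposes, the client accepts any offer worth at least 0.51 times what the client would get by proposing next round; and vice versa.
This gives x = 100 − 0.51y and y = 100 − 0.49x, where x and y are each side's share when it proposes.
Hence (1 − 0.51·0.49)x = 100(1 − 0.51), i.e. 0.7501·x = 49.
x ≈ 65.3246; the client's share is 100 − x ≈ 34.6754.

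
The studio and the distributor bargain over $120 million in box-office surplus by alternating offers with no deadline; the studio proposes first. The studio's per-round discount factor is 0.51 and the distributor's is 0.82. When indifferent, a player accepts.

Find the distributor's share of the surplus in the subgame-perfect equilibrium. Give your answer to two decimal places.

In a stationary SPE each proposer offers the other exactly their discounted continuation value.
If the studio keeps x when proposing and the distributor keeps y when proposing, then x = 120 − 0.82y and y = 120 − 0.51x.
Solving: x = 120(1 − 0.82) / (1 − 0.51·0.82) = 21.6 / 0.5818 ≈ 37.1262.
The distributor gets 120 − 37.1262 ≈ 82.8738.

82.87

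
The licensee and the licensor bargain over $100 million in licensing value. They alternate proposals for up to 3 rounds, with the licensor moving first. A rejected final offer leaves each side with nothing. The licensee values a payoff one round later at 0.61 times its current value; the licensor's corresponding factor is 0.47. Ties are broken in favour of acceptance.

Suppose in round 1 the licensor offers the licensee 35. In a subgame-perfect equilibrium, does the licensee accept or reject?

Round 3 (the licensor proposes): the licensee will accept anything ≥ 0, so the licensor offers 0 and keeps 100.
Round 2 (the licensee proposes): the licensor can get 100 next round, worth 0.47 × 100 = 47 now, so the licensee offers 47, keeping 53.
So by rejecting in round 1, the licensee gets 53 next round, worth 0.61 × 53 = 32.33 now.
Offer 35 ≥ 32.33, so the licensee accepts.

Accept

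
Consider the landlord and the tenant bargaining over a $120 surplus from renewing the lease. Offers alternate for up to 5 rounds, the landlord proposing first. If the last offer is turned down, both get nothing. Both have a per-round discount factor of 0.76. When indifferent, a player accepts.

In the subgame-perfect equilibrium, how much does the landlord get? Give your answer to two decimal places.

Round 5 (the landlord proposes): rejection yields 0 for the tenant; the landlord offers 0 and keeps 120.
Round 4 (the tenant proposes): the landlord can get 120 next round, worth 0.76 × 120 = 91.2 now. The tenant offers 91.2 and keeps 120 − 91.2 = 28.8.
Round 3 (the landlord proposes): the tenant can get 28.8 next round, worth 0.76 × 28.8 = 21.888 now, so the landlord offers 21.888, keeping 98.112.
Round 2 (the tenant proposes): the landlord can get 98.112 next round, worth 0.76 × 98.112 = 74.56512 now; the tenant offers that and keeps 45.43488.
Round 1 (the landlord proposes): the tenant can get 45.43488 next round, worth 0.76 × 45.43488 = 34.5305088 now; the landlord offers that and keeps 85.4694912.

85.47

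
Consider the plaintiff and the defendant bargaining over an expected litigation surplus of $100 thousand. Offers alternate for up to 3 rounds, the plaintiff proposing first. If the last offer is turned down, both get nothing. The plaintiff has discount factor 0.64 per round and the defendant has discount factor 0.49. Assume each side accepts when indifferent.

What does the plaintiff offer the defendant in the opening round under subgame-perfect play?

17.64

Round 3 (the plaintiff proposes): the defendant will accept anything ≥ 0, so the plaintiff offers 0 and keeps 100.
Round 2 (the defendant proposes): the plaintiff can get 100 next round, worth 0.64 × 100 = 64 now; the defendant offers that and keeps 36.
Round 1 (the plaintiff proposes): the defendant can get 36 next round, worth 0.49 × 36 = 17.64 now, so the plaintiff offers 17.64, keeping 82.36.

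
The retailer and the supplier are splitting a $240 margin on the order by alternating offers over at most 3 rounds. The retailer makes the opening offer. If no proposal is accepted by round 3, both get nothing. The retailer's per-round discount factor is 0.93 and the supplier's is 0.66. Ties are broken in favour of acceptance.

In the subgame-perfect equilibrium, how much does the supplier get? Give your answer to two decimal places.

Round 3 (the retailer proposes): the supplier will accept anything ≥ 0, so the retailer offers 0 and keeps 240.
Round 2 (the supplier proposes): the retailer can get 240 next round, worth 0.93 × 240 = 223.2 now, so the supplier offers 223.2, keeping 16.8.
Round 1 (the retailer proposes): the supplier can get 16.8 next round, worth 0.66 × 16.8 = 11.088 now, so the retailer offers 11.088, keeping 228.912.

11.09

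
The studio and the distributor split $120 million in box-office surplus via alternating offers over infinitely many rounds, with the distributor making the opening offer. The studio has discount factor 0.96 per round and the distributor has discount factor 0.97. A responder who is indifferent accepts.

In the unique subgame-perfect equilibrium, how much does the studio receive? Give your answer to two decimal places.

50.23

When the distributor proposes, the studio accepts any offer worth at least 0.96 times what the studio would get by proposing next round; and vice versa.
This gives x = 120 − 0.96y and y = 120 − 0.97x, where x and y are each side's share when it proposes.
Hence (1 − 0.96·0.97)x = 120(1 − 0.96), i.e. 0.0688·x = 4.8.
x ≈ 69.7674; the studio's share is 120 − x ≈ 50.2326.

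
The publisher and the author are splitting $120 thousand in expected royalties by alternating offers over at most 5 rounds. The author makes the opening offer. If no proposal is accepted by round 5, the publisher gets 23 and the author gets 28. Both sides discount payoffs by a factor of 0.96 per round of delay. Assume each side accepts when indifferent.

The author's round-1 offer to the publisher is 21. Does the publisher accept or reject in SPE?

Reject

Round 5 (the author proposes): the publisher gets 23 if talks fail, so the author offers 23 and keeps 97.
Round 4 (the publisher proposes): the author can get 97 next round, worth 0.96 × 97 = 93.12 now; the publisher offers that and keeps 26.88.
Round 3 (the author proposes): the publisher can get 26.88 next round, worth 0.96 × 26.88 = 25.8048 now, so the author offers 25.8048, keeping 94.1952.
Round 2 (the publisher proposes): the author can get 94.1952 next round, worth 0.96 × 94.1952 = 90.427392 now. The publisher offers 90.427392 and keeps 120 − 90.427392 = 29.572608.
So by rejecting in round 1, the publisher gets 29.572608 next round, worth 0.96 × 29.572608 = 28.38970368 now.
Offer 21 < 28.38970368, so the publisher rejects.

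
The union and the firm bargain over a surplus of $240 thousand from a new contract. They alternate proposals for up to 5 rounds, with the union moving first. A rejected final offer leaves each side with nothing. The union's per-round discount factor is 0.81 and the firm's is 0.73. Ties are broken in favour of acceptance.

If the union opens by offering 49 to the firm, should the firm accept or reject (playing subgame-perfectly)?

Reject

Work out the firm's continuation value if the offer is rejected.
Round 5 (the union proposes): the firm will accept anything ≥ 0, so the union offers 0 and keeps 240.
Round 4 (the firm proposes): the union can get 240 next round, worth 0.81 × 240 = 194.4 now, so the firm offers 194.4, keeping 45.6.
Round 3 (the union proposes): the firm can get 45.6 next round, worth 0.73 × 45.6 = 33.288 now, so the union offers 33.288, keeping 206.712.
Round 2 (the firm proposes): the union can get 206.712 next round, worth 0.81 × 206.712 = 167.43672 now. The firm offers 167.43672 and keeps 240 − 167.43672 = 72.56328.
So by rejecting in round 1, the firm gets 72.56328 next round, worth 0.73 × 72.56328 = 52.9711944 now.
Offer 49 < 52.9711944, so the firm rejects.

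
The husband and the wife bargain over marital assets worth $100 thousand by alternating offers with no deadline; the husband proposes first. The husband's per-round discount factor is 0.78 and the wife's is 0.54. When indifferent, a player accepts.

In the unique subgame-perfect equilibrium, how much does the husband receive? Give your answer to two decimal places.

79.47

When the husband proposes, the wife accepts any offer worth at least 0.54 times what the wife would get by proposing next round; and vice versa.
This gives x = 100 − 0.54y and y = 100 − 0.78x, where x and y are each side's share when it proposes.
Hence (1 − 0.54·0.78)x = 100(1 − 0.54), i.e. 0.5788·x = 46.
x ≈ 79.4748; the wife's share is 100 − x ≈ 20.5252.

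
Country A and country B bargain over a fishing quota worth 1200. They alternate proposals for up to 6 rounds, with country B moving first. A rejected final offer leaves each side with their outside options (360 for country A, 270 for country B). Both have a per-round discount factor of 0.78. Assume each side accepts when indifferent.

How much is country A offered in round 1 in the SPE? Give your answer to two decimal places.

599.71

Solve by backward induction from round 6.
Round 6 (country A proposes): country B gets 270 if talks fail, so country A offers 270 and keeps 930.
Round 5 (country B proposes): country A can get 930 next round, worth 0.78 × 930 = 725.4 now, so country B offers 725.4, keeping 474.6.
Round 4 (country A proposes): country B can get 474.6 next round, worth 0.78 × 474.6 = 370.188 now, so country A offers 370.188, keeping 829.812.
Round 3 (country B proposes): country A can get 829.812 next round, worth 0.78 × 829.812 = 647.25336 now, so country B offers 647.25336, keeping 552.74664.
Round 2 (country A proposes): country B can get 552.74664 next round, worth 0.78 × 552.74664 = 431.1423792 now; country A offers that and keeps 768.8576208.
Round 1 (country B proposes): country A can get 768.8576208 next round, worth 0.78 × 768.8576208 = 599.708944224 now. Country B offers 599.708944224 and keeps 1200 − 599.708944224 = 600.291055776.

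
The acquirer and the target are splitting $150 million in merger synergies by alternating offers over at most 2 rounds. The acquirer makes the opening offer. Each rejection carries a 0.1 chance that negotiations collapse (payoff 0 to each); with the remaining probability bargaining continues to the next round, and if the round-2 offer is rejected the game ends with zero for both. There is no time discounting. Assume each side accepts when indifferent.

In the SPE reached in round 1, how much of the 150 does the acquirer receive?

Round 2 (the target proposes): rejection yields 0 for the acquirer; the target offers 0 and keeps 150.
Round 1 (the acquirer proposes): rejecting gives the target an expected 0.9 × 150 = 135; the acquirer offers that and keeps 15.

15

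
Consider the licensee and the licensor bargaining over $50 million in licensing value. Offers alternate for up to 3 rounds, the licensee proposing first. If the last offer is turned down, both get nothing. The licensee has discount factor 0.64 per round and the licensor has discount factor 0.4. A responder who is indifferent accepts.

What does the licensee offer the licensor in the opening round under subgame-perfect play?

7.2

Round 3 (the licensee proposes): rejection yields 0 for the licensor; the licensee offers 0 and keeps 50.
Round 2 (the licensor proposes): the licensee can get 50 next round, worth 0.64 × 50 = 32 now. The licensor offers 32 and keeps 50 − 32 = 18.
Round 1 (the licensee proposes): the licensor can get 18 next round, worth 0.4 × 18 = 7.2 now; the licensee offers that and keeps 42.8.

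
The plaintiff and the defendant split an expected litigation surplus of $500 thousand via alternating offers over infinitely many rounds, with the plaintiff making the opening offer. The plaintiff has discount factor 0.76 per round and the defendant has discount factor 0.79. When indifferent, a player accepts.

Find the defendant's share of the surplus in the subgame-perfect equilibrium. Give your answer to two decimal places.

Let x be the plaintiff's share when the plaintiff proposes and y be the defendant's share when the defendant proposes.
The defendant accepts iff offered ≥ 0.79·y, so x = 500 − 0.79y. Symmetrically y = 500 − 0.76x.
Substituting: x = 500 − 0.79(500 − 0.76x), giving x(1 − 0.76·0.79) = 500(1 − 0.79).
So x = 500 × 0.21 / 0.3996 ≈ 262.7628, and the defendant receives 500 − x ≈ 237.2372.

237.24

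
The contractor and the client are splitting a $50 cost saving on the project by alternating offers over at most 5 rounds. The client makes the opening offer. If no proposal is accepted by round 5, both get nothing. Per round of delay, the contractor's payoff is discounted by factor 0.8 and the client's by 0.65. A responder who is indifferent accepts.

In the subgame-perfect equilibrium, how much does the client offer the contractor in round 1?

Round 5 (the client proposes): the contractor will accept anything ≥ 0, so the client offers 0 and keeps 50.
Round 4 (the contractor proposes): the client can get 50 next round, worth 0.65 × 50 = 32.5 now, so the contractor offers 32.5, keeping 17.5.
Round 3 (the client proposes): the contractor can get 17.5 next round, worth 0.8 × 17.5 = 14 now, so the client offers 14, keeping 36.
Round 2 (the contractor proposes): the client can get 36 next round, worth 0.65 × 36 = 23.4 now; the contractor offers that and keeps 26.6.
Round 1 (the client proposes): the contractor can get 26.6 next round, worth 0.8 × 26.6 = 21.28 now. The client offers 21.28 and keeps 50 − 21.28 = 28.72.

21.28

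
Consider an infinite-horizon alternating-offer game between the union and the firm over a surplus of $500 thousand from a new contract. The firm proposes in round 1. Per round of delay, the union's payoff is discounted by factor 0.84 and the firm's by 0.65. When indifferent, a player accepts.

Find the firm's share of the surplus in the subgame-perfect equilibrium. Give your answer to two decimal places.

176.21

Let x be the firm's share when the firm proposes and y be the union's share when the union proposes.
The union accepts iff offered ≥ 0.84·y, so x = 500 − 0.84y. Symmetrically y = 500 − 0.65x.
Substituting: x = 500 − 0.84(500 − 0.65x), giving x(1 − 0.65·0.84) = 500(1 − 0.84).
So x = 500 × 0.16 / 0.454 ≈ 176.2115, and the union receives 500 − x ≈ 323.7885.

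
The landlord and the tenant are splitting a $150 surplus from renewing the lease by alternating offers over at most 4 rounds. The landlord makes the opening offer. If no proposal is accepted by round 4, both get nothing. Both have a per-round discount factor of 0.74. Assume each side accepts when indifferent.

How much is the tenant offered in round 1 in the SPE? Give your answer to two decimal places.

89.64

Round 4 (the tenant proposes): rejection yields 0 for the landlord; the tenant offers 0 and keeps 150.
Round 3 (the landlord proposes): the tenant can get 150 next round, worth 0.74 × 150 = 111 now. The landlord offers 111 and keeps 150 − 111 = 39.
Round 2 (the tenant proposes): the landlord can get 39 next round, worth 0.74 × 39 = 28.86 now; the tenant offers that and keeps 121.14.
Round 1 (the landlord proposes): the tenant can get 121.14 next round, worth 0.74 × 121.14 = 89.6436 now, so the landlord offers 89.6436, keeping 60.3564.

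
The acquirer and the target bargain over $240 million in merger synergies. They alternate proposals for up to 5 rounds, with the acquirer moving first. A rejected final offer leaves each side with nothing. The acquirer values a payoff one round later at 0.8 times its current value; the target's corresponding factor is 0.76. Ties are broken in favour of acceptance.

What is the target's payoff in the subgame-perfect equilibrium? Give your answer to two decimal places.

58.66

By backward induction:
Round 5 (the acquirer proposes): the target will accept anything ≥ 0, so the acquirer offers 0 and keeps 240.
Round 4 (the target proposes): the acquirer can get 240 next round, worth 0.8 × 240 = 192 now; the target offers that and keeps 48.
Round 3 (the acquirer proposes): the target can get 48 next round, worth 0.76 × 48 = 36.48 now; the acquirer offers that and keeps 203.52.
Round 2 (the target proposes): the acquirer can get 203.52 next round, worth 0.8 × 203.52 = 162.816 now. The target offers 162.816 and keeps 240 − 162.816 = 77.184.
Round 1 (the acquirer proposes): the target can get 77.184 next round, worth 0.76 × 77.184 = 58.65984 now; the acquirer offers that and keeps 181.34016.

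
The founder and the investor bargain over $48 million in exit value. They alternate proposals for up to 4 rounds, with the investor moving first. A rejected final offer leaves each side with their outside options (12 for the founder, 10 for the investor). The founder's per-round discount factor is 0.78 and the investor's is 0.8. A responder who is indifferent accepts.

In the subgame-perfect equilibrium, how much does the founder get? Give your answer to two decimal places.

Round 4 (the founder proposes): the investor gets 10 if talks fail, so the founder offers 10 and keeps 38.
Round 3 (the investor proposes): the founder can get 38 next round, worth 0.78 × 38 = 29.64 now, so the investor offers 29.64, keeping 18.36.
Round 2 (the founder proposes): the investor can get 18.36 next round, worth 0.8 × 18.36 = 14.688 now. The founder offers 14.688 and keeps 48 − 14.688 = 33.312.
Round 1 (the investor proposes): the founder can get 33.312 next round, worth 0.78 × 33.312 = 25.98336 now, so the investor offers 25.98336, keeping 22.01664.

25.98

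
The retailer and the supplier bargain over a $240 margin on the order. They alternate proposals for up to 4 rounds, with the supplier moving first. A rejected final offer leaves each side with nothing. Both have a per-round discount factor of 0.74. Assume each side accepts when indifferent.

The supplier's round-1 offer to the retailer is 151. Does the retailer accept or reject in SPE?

Work out the retailer's continuation value if the offer is rejected.
Round 4 (the retailer proposes): the supplier will accept anything ≥ 0, so the retailer offers 0 and keeps 240.
Round 3 (the supplier proposes): the retailer can get 240 next round, worth 0.74 × 240 = 177.6 now; the supplier offers that and keeps 62.4.
Round 2 (the retailer proposes): the supplier can get 62.4 next round, worth 0.74 × 62.4 = 46.176 now, so the retailer offers 46.176, keeping 193.824.
So by rejecting in round 1, the retailer gets 193.824 next round, worth 0.74 × 193.824 = 143.42976 now.
Offer 151 ≥ 143.42976, so the retailer accepts.

Accept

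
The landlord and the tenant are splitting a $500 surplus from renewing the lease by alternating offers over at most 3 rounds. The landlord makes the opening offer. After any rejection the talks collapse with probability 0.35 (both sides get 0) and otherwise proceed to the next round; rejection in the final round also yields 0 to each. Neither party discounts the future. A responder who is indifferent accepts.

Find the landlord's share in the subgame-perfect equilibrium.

Round 3 (the landlord proposes): rejection yields 0 for the tenant; the landlord offers 0 and keeps 500.
Round 2 (the tenant proposes): rejecting gives the landlord an expected 0.65 × 500 = 325; the tenant offers that and keeps 175.
Round 1 (the landlord proposes): rejecting gives the tenant an expected 0.65 × 175 = 113.75. The landlord offers 113.75 and keeps 500 − 113.75 = 386.25.

386.25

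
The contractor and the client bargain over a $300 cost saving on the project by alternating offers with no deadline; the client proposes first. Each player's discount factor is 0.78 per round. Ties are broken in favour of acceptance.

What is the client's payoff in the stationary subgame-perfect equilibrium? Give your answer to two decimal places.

When the client proposes, the contractor accepts any offer worth at least 0.78 times what the contractor would get by proposing next round; and vice versa.
This gives x = 300 − 0.78y and y = 300 − 0.78x, where x and y are each side's share when it proposes.
Hence (1 − 0.78·0.78)x = 300(1 − 0.78), i.e. 0.3916·x = 66.
x ≈ 168.5393; the contractor's share is 300 − x ≈ 131.4607.

168.54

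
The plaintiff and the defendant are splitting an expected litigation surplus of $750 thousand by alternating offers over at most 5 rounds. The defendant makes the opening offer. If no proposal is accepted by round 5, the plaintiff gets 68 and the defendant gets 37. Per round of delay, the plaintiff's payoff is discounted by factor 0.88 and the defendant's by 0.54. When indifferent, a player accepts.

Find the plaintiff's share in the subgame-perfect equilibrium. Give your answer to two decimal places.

463.23

Round 5 (the defendant proposes): the plaintiff gets 68 if talks fail, so the defendant offers 68 and keeps 682.
Round 4 (the plaintiff proposes): the defendant can get 682 next round, worth 0.54 × 682 = 368.28 now. The plaintiff offers 368.28 and keeps 750 − 368.28 = 381.72.
Round 3 (the defendant proposes): the plaintiff can get 381.72 next round, worth 0.88 × 381.72 = 335.9136 now. The defendant offers 335.9136 and keeps 750 − 335.9136 = 414.0864.
Round 2 (the plaintiff proposes): the defendant can get 414.0864 next round, worth 0.54 × 414.0864 = 223.606656 now. The plaintiff offers 223.606656 and keeps 750 − 223.606656 = 526.393344.
Round 1 (the defendant proposes): the plaintiff can get 526.393344 next round, worth 0.88 × 526.393344 = 463.22614272 now, so the defendant offers 463.22614272, keeping 286.77385728.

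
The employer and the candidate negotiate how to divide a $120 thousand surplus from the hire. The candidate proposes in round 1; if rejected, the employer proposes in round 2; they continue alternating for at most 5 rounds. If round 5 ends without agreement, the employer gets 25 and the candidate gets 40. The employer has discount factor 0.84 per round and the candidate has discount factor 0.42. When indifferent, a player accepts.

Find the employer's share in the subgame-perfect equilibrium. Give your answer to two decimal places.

82.20

Solve by backward induction from round 5.
Round 5 (the candidate proposes): the employer gets 25 if talks fail, so the candidate offers 25 and keeps 95.
Round 4 (the employer proposes): the candidate can get 95 next round, worth 0.42 × 95 = 39.9 now, so the employer offers 39.9, keeping 80.1.
Round 3 (the candidate proposes): the employer can get 80.1 next round, worth 0.84 × 80.1 = 67.284 now; the candidate offers that and keeps 52.716.
Round 2 (the employer proposes): the candidate can get 52.716 next round, worth 0.42 × 52.716 = 22.14072 now; the employer offers that and keeps 97.85928.
Round 1 (the candidate proposes): the employer can get 97.85928 next round, worth 0.84 × 97.85928 = 82.2017952 now. The candidate offers 82.2017952 and keeps 120 − 82.2017952 = 37.7982048.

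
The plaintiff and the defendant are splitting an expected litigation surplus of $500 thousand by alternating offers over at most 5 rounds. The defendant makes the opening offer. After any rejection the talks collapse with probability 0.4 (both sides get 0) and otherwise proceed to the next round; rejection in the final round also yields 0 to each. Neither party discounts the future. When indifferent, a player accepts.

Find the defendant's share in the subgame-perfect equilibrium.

336.8

Round 5 (the defendant proposes): the plaintiff will accept anything ≥ 0, so the defendant offers 0 and keeps 500.
Round 4 (the plaintiff proposes): rejecting gives the defendant an expected 0.6 × 500 = 300. The plaintiff offers 300 and keeps 500 − 300 = 200.
Round 3 (the defendant proposes): rejecting gives the plaintiff an expected 0.6 × 200 = 120. The defendant offers 120 and keeps 500 − 120 = 380.
Round 2 (the plaintiff proposes): rejecting gives the defendant an expected 0.6 × 380 = 228, so the plaintiff offers 228, keeping 272.
Round 1 (the defendant proposes): rejecting gives the plaintiff an expected 0.6 × 272 = 163.2; the defendant offers that and keeps 336.8.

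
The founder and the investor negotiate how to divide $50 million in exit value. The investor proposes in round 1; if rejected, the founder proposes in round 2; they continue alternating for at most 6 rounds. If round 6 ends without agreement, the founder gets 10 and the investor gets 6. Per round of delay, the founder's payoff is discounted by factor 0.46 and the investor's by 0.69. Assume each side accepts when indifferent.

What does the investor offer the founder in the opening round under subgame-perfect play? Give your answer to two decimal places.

Round 6 (the founder proposes): the investor gets 6 if talks fail, so the founder offers 6 and keeps 44.
Round 5 (the investor proposes): the founder can get 44 next round, worth 0.46 × 44 = 20.24 now, so the investor offers 20.24, keeping 29.76.
Round 4 (the founder proposes): the investor can get 29.76 next round, worth 0.69 × 29.76 = 20.5344 now, so the founder offers 20.5344, keeping 29.4656.
Round 3 (the investor proposes): the founder can get 29.4656 next round, worth 0.46 × 29.4656 = 13.554176 now. The investor offers 13.554176 and keeps 50 − 13.554176 = 36.445824.
Round 2 (the founder proposes): the investor can get 36.445824 next round, worth 0.69 × 36.445824 = 25.14761856 now; the founder offers that and keeps 24.85238144.
Round 1 (the investor proposes): the founder can get 24.85238144 next round, worth 0.46 × 24.85238144 = 11.4320954624 now, so the investor offers 11.4320954624, keeping 38.5679045376.

11.43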